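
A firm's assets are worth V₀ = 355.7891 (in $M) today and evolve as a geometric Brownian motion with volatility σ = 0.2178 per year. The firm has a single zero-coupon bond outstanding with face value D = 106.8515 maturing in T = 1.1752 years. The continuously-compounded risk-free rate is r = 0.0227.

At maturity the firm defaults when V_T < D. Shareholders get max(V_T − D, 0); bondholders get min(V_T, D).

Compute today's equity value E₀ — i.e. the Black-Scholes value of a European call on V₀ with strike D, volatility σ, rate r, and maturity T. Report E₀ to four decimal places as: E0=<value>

d₁ = [ln(V₀/D) + (r + σ²/2)T] / (σ√T)
   = [ln(355.7891/106.8515) + (0.0227 + 0.5·0.2178²)·1.1752] / (0.2178·√1.1752)
   = [1.202898 + 0.054551] / 0.236110 = 5.325699
d₂ = d₁ − σ√T = 5.325699 − 0.236110 = 5.089589
N(d₁) = 1.000000,  N(d₂) = 1.000000,  e^(−rT) = 0.973676
E₀ = V₀·N(d₁) − D·e^(−rT)·N(d₂)
   = 355.7891·1.000000 − 106.8515·0.973676·1.000000 = 251.750397

E0=251.7504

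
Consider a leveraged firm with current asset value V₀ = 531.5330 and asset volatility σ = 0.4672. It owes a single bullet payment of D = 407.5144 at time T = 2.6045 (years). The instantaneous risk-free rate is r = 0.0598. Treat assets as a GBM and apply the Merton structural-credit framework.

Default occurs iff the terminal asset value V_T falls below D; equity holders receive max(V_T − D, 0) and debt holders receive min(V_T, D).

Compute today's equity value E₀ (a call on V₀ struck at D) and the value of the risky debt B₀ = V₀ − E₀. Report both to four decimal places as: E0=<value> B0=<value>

E0=239.1542 B0=292.3788

d₁ = [ln(V₀/D) + (r + σ²/2)T] / (σ√T)
   = [ln(531.5330/407.5144) + (0.0598 + 0.5·0.4672²)·2.6045] / (0.4672·√2.6045)
   = [0.265689 + 0.439999] / 0.753989 = 0.935939
d₂ = d₁ − σ√T = 0.935939 − 0.753989 = 0.181950
N(d₁) = 0.825348,  N(d₂) = 0.572189,  e^(−rT) = 0.855774
E₀ = V₀·N(d₁) − D·e^(−rT)·N(d₂)
   = 531.5330·0.825348 − 407.5144·0.855774·0.572189 = 239.154242
B₀ = V₀ − E₀ = 531.5330 − 239.154242 = 292.378758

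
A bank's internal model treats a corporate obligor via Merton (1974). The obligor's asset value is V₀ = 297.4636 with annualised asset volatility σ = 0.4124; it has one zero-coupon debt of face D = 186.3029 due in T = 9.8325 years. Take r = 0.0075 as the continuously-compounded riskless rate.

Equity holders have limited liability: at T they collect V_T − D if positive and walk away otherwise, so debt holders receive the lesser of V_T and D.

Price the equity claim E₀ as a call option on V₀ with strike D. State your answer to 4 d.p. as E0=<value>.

d₁ = [ln(V₀/D) + (r + σ²/2)T] / (σ√T)
   = [ln(297.4636/186.3029) + (0.0075 + 0.5·0.4124²)·9.8325] / (0.4124·√9.8325)
   = [0.467918 + 0.909869] / 1.293155 = 1.065446
d₂ = d₁ − σ√T = 1.065446 − 1.293155 = -0.227709
N(d₁) = 0.856663,  N(d₂) = 0.409936,  e^(−rT) = 0.928910
E₀ = V₀·N(d₁) − D·e^(−rT)·N(d₂)
   = 297.4636·0.856663 − 186.3029·0.928910·0.409936 = 183.883069

E0=183.8831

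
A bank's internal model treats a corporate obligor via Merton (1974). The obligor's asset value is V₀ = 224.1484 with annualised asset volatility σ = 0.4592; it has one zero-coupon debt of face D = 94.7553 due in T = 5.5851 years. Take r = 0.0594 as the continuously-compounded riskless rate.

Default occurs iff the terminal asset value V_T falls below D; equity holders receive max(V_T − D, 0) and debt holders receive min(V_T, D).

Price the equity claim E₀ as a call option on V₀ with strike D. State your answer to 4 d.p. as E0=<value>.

E0=164.5142

d₁ = [ln(V₀/D) + (r + σ²/2)T] / (σ√T)
   = [ln(224.1484/94.7553) + (0.0594 + 0.5·0.4592²)·5.5851] / (0.4592·√5.5851)
   = [0.861011 + 0.920605] / 1.085219 = 1.641711
d₂ = d₁ − σ√T = 1.641711 − 1.085219 = 0.556492
N(d₁) = 0.949675,  N(d₂) = 0.711063,  e^(−rT) = 0.717663
E₀ = V₀·N(d₁) − D·e^(−rT)·N(d₂)
   = 224.1484·0.949675 − 94.7553·0.717663·0.711063 = 164.514176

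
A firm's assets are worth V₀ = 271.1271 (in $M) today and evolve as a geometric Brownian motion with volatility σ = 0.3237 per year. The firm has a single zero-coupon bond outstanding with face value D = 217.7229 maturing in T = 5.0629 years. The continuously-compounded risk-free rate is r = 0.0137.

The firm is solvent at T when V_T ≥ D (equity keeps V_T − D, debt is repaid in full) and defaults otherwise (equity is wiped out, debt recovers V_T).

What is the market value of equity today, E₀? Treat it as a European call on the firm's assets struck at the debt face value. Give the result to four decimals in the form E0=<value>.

E0=106.3650

d₁ = [ln(V₀/D) + (r + σ²/2)T] / (σ√T)
   = [ln(271.1271/217.7229) + (0.0137 + 0.5·0.3237²)·5.0629] / (0.3237·√5.0629)
   = [0.219365 + 0.334611] / 0.728354 = 0.760586
d₂ = d₁ − σ√T = 0.760586 − 0.728354 = 0.032233
N(d₁) = 0.776548,  N(d₂) = 0.512857,  e^(−rT) = 0.932989
E₀ = V₀·N(d₁) − D·e^(−rT)·N(d₂)
   = 271.1271·0.776548 − 217.7229·0.932989·0.512857 = 106.365010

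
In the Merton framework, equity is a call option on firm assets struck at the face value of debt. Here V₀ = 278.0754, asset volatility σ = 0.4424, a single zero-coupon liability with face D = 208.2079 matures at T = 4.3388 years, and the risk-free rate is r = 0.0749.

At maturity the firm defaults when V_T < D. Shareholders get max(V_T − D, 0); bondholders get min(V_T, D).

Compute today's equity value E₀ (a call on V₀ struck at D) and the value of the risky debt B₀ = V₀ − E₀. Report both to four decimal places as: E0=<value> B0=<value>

d₁ = [ln(V₀/D) + (r + σ²/2)T] / (σ√T)
   = [ln(278.0754/208.2079) + (0.0749 + 0.5·0.4424²)·4.3388] / (0.4424·√4.3388)
   = [0.289355 + 0.749566] / 0.921510 = 1.127412
d₂ = d₁ − σ√T = 1.127412 − 0.921510 = 0.205903
N(d₁) = 0.870216,  N(d₂) = 0.581566,  e^(−rT) = 0.722545
E₀ = V₀·N(d₁) − D·e^(−rT)·N(d₂)
   = 278.0754·0.870216 − 208.2079·0.722545·0.581566 = 154.495066
B₀ = V₀ − E₀ = 278.0754 − 154.495066 = 123.580334

E0=154.4951 B0=123.5803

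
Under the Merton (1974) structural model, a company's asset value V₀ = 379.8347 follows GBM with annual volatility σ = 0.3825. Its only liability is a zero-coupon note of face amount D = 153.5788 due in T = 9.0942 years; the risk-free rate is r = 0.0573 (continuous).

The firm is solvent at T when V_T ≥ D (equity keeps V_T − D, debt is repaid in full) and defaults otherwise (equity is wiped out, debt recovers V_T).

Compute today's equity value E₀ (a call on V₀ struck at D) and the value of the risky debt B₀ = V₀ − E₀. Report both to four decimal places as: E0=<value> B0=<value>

E0=298.6046 B0=81.2301

d₁ = [ln(V₀/D) + (r + σ²/2)T] / (σ√T)
   = [ln(379.8347/153.5788) + (0.0573 + 0.5·0.3825²)·9.0942] / (0.3825·√9.0942)
   = [0.905522 + 1.186367] / 1.153490 = 1.813531
d₂ = d₁ − σ√T = 1.813531 − 1.153490 = 0.660041
N(d₁) = 0.965125,  N(d₂) = 0.745386,  e^(−rT) = 0.593868
E₀ = V₀·N(d₁) − D·e^(−rT)·N(d₂)
   = 379.8347·0.965125 − 153.5788·0.593868·0.745386 = 298.604573
B₀ = V₀ − E₀ = 379.8347 − 298.604573 = 81.230127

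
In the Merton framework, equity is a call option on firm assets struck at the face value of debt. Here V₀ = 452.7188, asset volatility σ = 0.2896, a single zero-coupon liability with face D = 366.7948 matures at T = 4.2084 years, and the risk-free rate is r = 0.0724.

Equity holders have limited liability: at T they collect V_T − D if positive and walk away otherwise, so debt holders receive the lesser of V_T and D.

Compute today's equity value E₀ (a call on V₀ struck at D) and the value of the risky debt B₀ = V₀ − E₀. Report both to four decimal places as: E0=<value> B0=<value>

d₁ = [ln(V₀/D) + (r + σ²/2)T] / (σ√T)
   = [ln(452.7188/366.7948) + (0.0724 + 0.5·0.2896²)·4.2084] / (0.2896·√4.2084)
   = [0.210469 + 0.481164] / 0.594097 = 1.164175
d₂ = d₁ − σ√T = 1.164175 − 0.594097 = 0.570078
N(d₁) = 0.877823,  N(d₂) = 0.715688,  e^(−rT) = 0.737353
E₀ = V₀·N(d₁) − D·e^(−rT)·N(d₂)
   = 452.7188·0.877823 − 366.7948·0.737353·0.715688 = 203.844172
B₀ = V₀ − E₀ = 452.7188 − 203.844172 = 248.874628

E0=203.8442 B0=248.8746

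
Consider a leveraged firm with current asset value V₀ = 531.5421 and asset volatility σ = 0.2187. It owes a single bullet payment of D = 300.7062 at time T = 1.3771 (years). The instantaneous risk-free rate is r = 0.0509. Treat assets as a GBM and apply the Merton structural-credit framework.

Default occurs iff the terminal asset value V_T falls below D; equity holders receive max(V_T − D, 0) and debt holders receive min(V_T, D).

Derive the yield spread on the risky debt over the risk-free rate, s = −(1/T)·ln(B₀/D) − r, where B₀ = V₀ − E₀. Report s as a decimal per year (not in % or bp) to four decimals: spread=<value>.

spread=0.0005

d₁ = [ln(V₀/D) + (r + σ²/2)T] / (σ√T)
   = [ln(531.5421/300.7062) + (0.0509 + 0.5·0.2187²)·1.3771] / (0.2187·√1.3771)
   = [0.569649 + 0.103028] / 0.256644 = 2.621045
d₂ = d₁ − σ√T = 2.621045 − 0.256644 = 2.364401
N(d₁) = 0.995617,  N(d₂) = 0.990970,  e^(−rT) = 0.932306
E₀ = V₀·N(d₁) − D·e^(−rT)·N(d₂)
   = 531.5421·0.995617 − 300.7062·0.932306·0.990970 = 251.393652
B₀ = V₀ − E₀ = 531.5421 − 251.393652 = 280.148448
spread = −(1/T)·ln(B₀/D) − r = −(1/1.3771)·ln(280.148448/300.7062) − 0.0509 = 0.00052261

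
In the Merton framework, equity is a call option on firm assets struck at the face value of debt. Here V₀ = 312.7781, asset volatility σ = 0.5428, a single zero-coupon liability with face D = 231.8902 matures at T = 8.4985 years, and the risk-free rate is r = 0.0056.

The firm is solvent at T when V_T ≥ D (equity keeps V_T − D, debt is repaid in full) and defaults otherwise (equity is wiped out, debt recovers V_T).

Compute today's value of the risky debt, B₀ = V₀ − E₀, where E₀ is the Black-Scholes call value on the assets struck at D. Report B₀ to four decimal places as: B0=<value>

d₁ = [ln(V₀/D) + (r + σ²/2)T] / (σ√T)
   = [ln(312.7781/231.8902) + (0.0056 + 0.5·0.5428²)·8.4985] / (0.5428·√8.4985)
   = [0.299230 + 1.299556] / 1.582381 = 1.010367
d₂ = d₁ − σ√T = 1.010367 − 1.582381 = -0.572013
N(d₁) = 0.843840,  N(d₂) = 0.283656,  e^(−rT) = 0.953523
E₀ = V₀·N(d₁) − D·e^(−rT)·N(d₂)
   = 312.7781·0.843840 − 231.8902·0.953523·0.283656 = 201.214740
B₀ = V₀ − E₀ = 312.7781 − 201.214740 = 111.563360

B0=111.5634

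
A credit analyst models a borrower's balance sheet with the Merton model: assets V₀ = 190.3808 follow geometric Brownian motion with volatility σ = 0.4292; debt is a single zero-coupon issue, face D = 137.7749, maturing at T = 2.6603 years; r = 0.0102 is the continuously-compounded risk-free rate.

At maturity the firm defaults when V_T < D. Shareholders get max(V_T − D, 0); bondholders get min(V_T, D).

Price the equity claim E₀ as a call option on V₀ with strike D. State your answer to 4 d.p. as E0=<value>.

d₁ = [ln(V₀/D) + (r + σ²/2)T] / (σ√T)
   = [ln(190.3808/137.7749) + (0.0102 + 0.5·0.4292²)·2.6603] / (0.4292·√2.6603)
   = [0.323405 + 0.272166] / 0.700043 = 0.850762
d₂ = d₁ − σ√T = 0.850762 − 0.700043 = 0.150719
N(d₁) = 0.802549,  N(d₂) = 0.559901,  e^(−rT) = 0.973230
E₀ = V₀·N(d₁) − D·e^(−rT)·N(d₂)
   = 190.3808·0.802549 − 137.7749·0.973230·0.559901 = 77.714704

E0=77.7147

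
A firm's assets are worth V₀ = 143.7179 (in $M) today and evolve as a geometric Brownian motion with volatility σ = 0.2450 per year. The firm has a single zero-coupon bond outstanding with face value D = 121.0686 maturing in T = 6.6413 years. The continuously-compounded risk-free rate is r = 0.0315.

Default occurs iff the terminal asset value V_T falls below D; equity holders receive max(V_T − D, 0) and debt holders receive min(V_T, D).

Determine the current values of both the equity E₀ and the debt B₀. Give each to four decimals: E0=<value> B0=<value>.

d₁ = [ln(V₀/D) + (r + σ²/2)T] / (σ√T)
   = [ln(143.7179/121.0686) + (0.0315 + 0.5·0.2450²)·6.6413] / (0.2450·√6.6413)
   = [0.171495 + 0.408523] / 0.631383 = 0.918647
d₂ = d₁ − σ√T = 0.918647 − 0.631383 = 0.287265
N(d₁) = 0.820860,  N(d₂) = 0.613045,  e^(−rT) = 0.811232
E₀ = V₀·N(d₁) − D·e^(−rT)·N(d₂)
   = 143.7179·0.820860 − 121.0686·0.811232·0.613045 = 57.762194
B₀ = V₀ − E₀ = 143.7179 − 57.762194 = 85.955706

E0=57.7622 B0=85.9557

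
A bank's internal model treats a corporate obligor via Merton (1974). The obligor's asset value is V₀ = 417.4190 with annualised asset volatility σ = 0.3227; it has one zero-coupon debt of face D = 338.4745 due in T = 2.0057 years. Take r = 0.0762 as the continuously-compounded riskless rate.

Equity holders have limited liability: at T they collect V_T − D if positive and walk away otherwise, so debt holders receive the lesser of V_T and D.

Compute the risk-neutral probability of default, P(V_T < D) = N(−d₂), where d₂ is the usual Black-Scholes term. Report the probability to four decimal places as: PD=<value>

PD=0.2862

d₁ = [ln(V₀/D) + (r + σ²/2)T] / (σ√T)
   = [ln(417.4190/338.4745) + (0.0762 + 0.5·0.3227²)·2.0057] / (0.3227·√2.0057)
   = [0.209642 + 0.257266] / 0.457017 = 1.021644
d₂ = d₁ − σ√T = 1.021644 − 0.457017 = 0.564627
risk-neutral PD = N(−d₂) = N(-0.564627) = 0.286164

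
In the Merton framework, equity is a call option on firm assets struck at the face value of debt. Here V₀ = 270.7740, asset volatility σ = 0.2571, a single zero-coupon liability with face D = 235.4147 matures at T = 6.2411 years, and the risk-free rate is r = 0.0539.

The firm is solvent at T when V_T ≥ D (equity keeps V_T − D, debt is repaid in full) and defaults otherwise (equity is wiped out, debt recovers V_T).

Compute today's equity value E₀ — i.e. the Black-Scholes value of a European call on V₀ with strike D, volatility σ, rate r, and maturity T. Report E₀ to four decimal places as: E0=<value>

d₁ = [ln(V₀/D) + (r + σ²/2)T] / (σ√T)
   = [ln(270.7740/235.4147) + (0.0539 + 0.5·0.2571²)·6.2411] / (0.2571·√6.2411)
   = [0.139936 + 0.542665] / 0.642292 = 1.062757
d₂ = d₁ − σ√T = 1.062757 − 0.642292 = 0.420465
N(d₁) = 0.856054,  N(d₂) = 0.662927,  e^(−rT) = 0.714341
E₀ = V₀·N(d₁) − D·e^(−rT)·N(d₂)
   = 270.7740·0.856054 − 235.4147·0.714341·0.662927 = 120.315160

E0=120.3152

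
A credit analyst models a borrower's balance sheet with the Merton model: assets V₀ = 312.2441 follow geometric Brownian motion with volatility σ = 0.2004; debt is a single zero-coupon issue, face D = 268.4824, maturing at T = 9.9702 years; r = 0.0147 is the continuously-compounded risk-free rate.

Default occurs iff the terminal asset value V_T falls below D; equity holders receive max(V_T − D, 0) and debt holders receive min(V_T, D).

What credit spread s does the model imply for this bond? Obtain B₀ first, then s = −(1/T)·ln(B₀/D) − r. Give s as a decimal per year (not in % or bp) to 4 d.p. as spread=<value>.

spread=0.0161

d₁ = [ln(V₀/D) + (r + σ²/2)T] / (σ√T)
   = [ln(312.2441/268.4824) + (0.0147 + 0.5·0.2004²)·9.9702] / (0.2004·√9.9702)
   = [0.151000 + 0.346764] / 0.632775 = 0.786636
d₂ = d₁ − σ√T = 0.786636 − 0.632775 = 0.153861
N(d₁) = 0.784253,  N(d₂) = 0.561140,  e^(−rT) = 0.863672
E₀ = V₀·N(d₁) − D·e^(−rT)·N(d₂)
   = 312.2441·0.784253 − 268.4824·0.863672·0.561140 = 114.760599
B₀ = V₀ − E₀ = 312.2441 − 114.760599 = 197.483501
spread = −(1/T)·ln(B₀/D) − r = −(1/9.9702)·ln(197.483501/268.4824) − 0.0147 = 0.01610483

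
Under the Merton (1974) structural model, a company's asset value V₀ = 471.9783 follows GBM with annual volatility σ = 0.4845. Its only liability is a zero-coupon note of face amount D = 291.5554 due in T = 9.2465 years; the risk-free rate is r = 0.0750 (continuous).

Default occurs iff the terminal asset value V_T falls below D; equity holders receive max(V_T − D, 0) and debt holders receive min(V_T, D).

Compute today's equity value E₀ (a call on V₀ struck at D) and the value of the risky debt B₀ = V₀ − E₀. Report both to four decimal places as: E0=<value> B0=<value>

E0=366.0801 B0=105.8982

d₁ = [ln(V₀/D) + (r + σ²/2)T] / (σ√T)
   = [ln(471.9783/291.5554) + (0.0750 + 0.5·0.4845²)·9.2465] / (0.4845·√9.2465)
   = [0.481703 + 1.778750] / 1.473270 = 1.534310
d₂ = d₁ − σ√T = 1.534310 − 1.473270 = 0.061039
N(d₁) = 0.937523,  N(d₂) = 0.524336,  e^(−rT) = 0.499830
E₀ = V₀·N(d₁) − D·e^(−rT)·N(d₂)
   = 471.9783·0.937523 − 291.5554·0.499830·0.524336 = 366.080141
B₀ = V₀ − E₀ = 471.9783 − 366.080141 = 105.898159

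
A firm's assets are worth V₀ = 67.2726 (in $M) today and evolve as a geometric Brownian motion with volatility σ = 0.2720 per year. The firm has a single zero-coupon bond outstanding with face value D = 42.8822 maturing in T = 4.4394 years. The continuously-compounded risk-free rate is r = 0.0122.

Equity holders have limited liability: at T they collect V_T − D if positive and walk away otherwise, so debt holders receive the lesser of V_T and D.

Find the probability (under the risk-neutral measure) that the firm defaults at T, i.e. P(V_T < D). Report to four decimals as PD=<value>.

d₁ = [ln(V₀/D) + (r + σ²/2)T] / (σ√T)
   = [ln(67.2726/42.8822) + (0.0122 + 0.5·0.2720²)·4.4394] / (0.2720·√4.4394)
   = [0.450296 + 0.218383] / 0.573101 = 1.166774
d₂ = d₁ − σ√T = 1.166774 − 0.573101 = 0.593673
risk-neutral PD = N(−d₂) = N(-0.593673) = 0.276365

PD=0.2764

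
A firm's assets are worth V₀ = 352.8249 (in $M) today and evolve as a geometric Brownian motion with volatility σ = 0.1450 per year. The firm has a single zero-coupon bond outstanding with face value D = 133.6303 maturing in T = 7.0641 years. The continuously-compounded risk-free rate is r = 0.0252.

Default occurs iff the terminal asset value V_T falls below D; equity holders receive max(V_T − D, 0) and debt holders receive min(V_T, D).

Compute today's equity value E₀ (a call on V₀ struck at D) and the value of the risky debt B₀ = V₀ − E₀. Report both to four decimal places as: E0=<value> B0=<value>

E0=241.0165 B0=111.8084

d₁ = [ln(V₀/D) + (r + σ²/2)T] / (σ√T)
   = [ln(352.8249/133.6303) + (0.0252 + 0.5·0.1450²)·7.0641] / (0.1450·√7.0641)
   = [0.970895 + 0.252277] / 0.385386 = 3.173883
d₂ = d₁ − σ√T = 3.173883 − 0.385386 = 2.788497
N(d₁) = 0.999248,  N(d₂) = 0.997352,  e^(−rT) = 0.836930
E₀ = V₀·N(d₁) − D·e^(−rT)·N(d₂)
   = 352.8249·0.999248 − 133.6303·0.836930·0.997352 = 241.016509
B₀ = V₀ − E₀ = 352.8249 − 241.016509 = 111.808391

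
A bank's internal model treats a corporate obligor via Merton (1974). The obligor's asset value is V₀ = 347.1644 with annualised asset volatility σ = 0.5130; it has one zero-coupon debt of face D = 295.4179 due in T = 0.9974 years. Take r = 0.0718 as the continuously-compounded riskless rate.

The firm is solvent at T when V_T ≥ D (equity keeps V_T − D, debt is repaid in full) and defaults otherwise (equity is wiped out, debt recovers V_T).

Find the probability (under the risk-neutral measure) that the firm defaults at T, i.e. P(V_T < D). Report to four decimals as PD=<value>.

PD=0.4213

d₁ = [ln(V₀/D) + (r + σ²/2)T] / (σ√T)
   = [ln(347.1644/295.4179) + (0.0718 + 0.5·0.5130²)·0.9974] / (0.5130·√0.9974)
   = [0.161407 + 0.202856] / 0.512333 = 0.710990
d₂ = d₁ − σ√T = 0.710990 − 0.512333 = 0.198657
risk-neutral PD = N(−d₂) = N(-0.198657) = 0.421266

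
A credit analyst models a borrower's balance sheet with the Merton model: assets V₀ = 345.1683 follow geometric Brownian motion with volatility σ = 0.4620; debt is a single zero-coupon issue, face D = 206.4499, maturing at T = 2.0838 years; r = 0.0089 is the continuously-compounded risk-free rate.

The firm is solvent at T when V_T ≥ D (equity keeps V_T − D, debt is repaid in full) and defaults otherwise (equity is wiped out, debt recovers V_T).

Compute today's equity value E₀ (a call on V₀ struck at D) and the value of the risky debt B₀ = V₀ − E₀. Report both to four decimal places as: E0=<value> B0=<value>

d₁ = [ln(V₀/D) + (r + σ²/2)T] / (σ√T)
   = [ln(345.1683/206.4499) + (0.0089 + 0.5·0.4620²)·2.0838] / (0.4620·√2.0838)
   = [0.513974 + 0.240933] / 0.666914 = 1.131941
d₂ = d₁ − σ√T = 1.131941 − 0.666914 = 0.465027
N(d₁) = 0.871170,  N(d₂) = 0.679044,  e^(−rT) = 0.981625
E₀ = V₀·N(d₁) − D·e^(−rT)·N(d₂)
   = 345.1683·0.871170 − 206.4499·0.981625·0.679044 = 163.087815
B₀ = V₀ − E₀ = 345.1683 − 163.087815 = 182.080485

E0=163.0878 B0=182.0805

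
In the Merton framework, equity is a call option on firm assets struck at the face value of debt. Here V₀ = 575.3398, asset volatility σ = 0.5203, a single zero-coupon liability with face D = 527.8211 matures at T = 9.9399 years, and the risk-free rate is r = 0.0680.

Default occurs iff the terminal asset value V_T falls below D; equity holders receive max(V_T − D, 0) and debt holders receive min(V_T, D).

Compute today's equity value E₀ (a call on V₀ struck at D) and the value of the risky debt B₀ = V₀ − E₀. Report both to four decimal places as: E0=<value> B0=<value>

E0=421.1846 B0=154.1552

d₁ = [ln(V₀/D) + (r + σ²/2)T] / (σ√T)
   = [ln(575.3398/527.8211) + (0.0680 + 0.5·0.5203²)·9.9399] / (0.5203·√9.9399)
   = [0.086203 + 2.021339] / 1.640381 = 1.284788
d₂ = d₁ − σ√T = 1.284788 − 1.640381 = -0.355593
N(d₁) = 0.900567,  N(d₂) = 0.361073,  e^(−rT) = 0.508692
E₀ = V₀·N(d₁) − D·e^(−rT)·N(d₂)
   = 575.3398·0.900567 − 527.8211·0.508692·0.361073 = 421.184601
B₀ = V₀ − E₀ = 575.3398 − 421.184601 = 154.155199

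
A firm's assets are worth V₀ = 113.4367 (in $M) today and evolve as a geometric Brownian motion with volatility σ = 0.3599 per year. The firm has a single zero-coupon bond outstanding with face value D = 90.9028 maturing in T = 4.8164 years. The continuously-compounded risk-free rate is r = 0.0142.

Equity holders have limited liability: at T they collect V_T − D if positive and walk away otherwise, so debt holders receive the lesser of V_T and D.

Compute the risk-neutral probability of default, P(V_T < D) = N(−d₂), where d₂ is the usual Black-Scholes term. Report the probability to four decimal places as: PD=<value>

d₁ = [ln(V₀/D) + (r + σ²/2)T] / (σ√T)
   = [ln(113.4367/90.9028) + (0.0142 + 0.5·0.3599²)·4.8164] / (0.3599·√4.8164)
   = [0.221454 + 0.380322] / 0.789847 = 0.761890
d₂ = d₁ − σ√T = 0.761890 − 0.789847 = -0.027958
risk-neutral PD = N(−d₂) = N(0.027958) = 0.511152

PD=0.5112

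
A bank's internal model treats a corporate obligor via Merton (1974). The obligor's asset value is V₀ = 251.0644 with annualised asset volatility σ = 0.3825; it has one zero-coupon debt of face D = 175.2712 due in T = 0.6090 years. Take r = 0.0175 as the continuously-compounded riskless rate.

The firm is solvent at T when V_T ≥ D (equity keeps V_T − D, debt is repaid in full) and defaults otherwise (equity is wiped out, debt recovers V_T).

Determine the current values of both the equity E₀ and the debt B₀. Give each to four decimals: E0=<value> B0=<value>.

E0=80.8464 B0=170.2180

d₁ = [ln(V₀/D) + (r + σ²/2)T] / (σ√T)
   = [ln(251.0644/175.2712) + (0.0175 + 0.5·0.3825²)·0.6090] / (0.3825·√0.6090)
   = [0.359375 + 0.055208] / 0.298497 = 1.388901
d₂ = d₁ − σ√T = 1.388901 − 0.298497 = 1.090403
N(d₁) = 0.917568,  N(d₂) = 0.862232,  e^(−rT) = 0.989399
E₀ = V₀·N(d₁) − D·e^(−rT)·N(d₂)
   = 251.0644·0.917568 − 175.2712·0.989399·0.862232 = 80.846358
B₀ = V₀ − E₀ = 251.0644 − 80.846358 = 170.218042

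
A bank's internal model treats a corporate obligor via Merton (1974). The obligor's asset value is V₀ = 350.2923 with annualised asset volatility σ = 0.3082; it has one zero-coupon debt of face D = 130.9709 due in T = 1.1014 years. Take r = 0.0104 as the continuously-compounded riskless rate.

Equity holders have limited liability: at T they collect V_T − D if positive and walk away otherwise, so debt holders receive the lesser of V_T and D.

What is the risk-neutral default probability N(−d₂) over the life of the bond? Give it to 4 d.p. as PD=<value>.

d₁ = [ln(V₀/D) + (r + σ²/2)T] / (σ√T)
   = [ln(350.2923/130.9709) + (0.0104 + 0.5·0.3082²)·1.1014] / (0.3082·√1.1014)
   = [0.983793 + 0.063764] / 0.323449 = 3.238713
d₂ = d₁ − σ√T = 3.238713 − 0.323449 = 2.915264
risk-neutral PD = N(−d₂) = N(-2.915264) = 0.001777

PD=0.0018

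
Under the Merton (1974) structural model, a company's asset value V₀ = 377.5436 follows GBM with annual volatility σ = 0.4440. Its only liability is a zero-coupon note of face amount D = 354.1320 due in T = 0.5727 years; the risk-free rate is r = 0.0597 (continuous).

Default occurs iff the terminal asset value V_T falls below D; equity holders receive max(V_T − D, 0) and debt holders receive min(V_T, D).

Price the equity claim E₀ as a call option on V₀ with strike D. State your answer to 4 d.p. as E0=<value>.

E0=67.6883

d₁ = [ln(V₀/D) + (r + σ²/2)T] / (σ√T)
   = [ln(377.5436/354.1320) + (0.0597 + 0.5·0.4440²)·0.5727] / (0.4440·√0.5727)
   = [0.064016 + 0.090640] / 0.336006 = 0.460279
d₂ = d₁ − σ√T = 0.460279 − 0.336006 = 0.124274
N(d₁) = 0.677342,  N(d₂) = 0.549451,  e^(−rT) = 0.966388
E₀ = V₀·N(d₁) − D·e^(−rT)·N(d₂)
   = 377.5436·0.677342 − 354.1320·0.966388·0.549451 = 67.688326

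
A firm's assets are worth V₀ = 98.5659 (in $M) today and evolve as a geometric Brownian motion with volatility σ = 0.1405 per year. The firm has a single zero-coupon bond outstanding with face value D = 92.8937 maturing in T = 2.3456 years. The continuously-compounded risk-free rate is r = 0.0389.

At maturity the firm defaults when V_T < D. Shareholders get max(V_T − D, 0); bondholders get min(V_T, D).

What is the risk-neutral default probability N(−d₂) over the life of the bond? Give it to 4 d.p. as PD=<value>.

PD=0.2770

d₁ = [ln(V₀/D) + (r + σ²/2)T] / (σ√T)
   = [ln(98.5659/92.8937) + (0.0389 + 0.5·0.1405²)·2.3456] / (0.1405·√2.3456)
   = [0.059270 + 0.114395] / 0.215181 = 0.807065
d₂ = d₁ − σ√T = 0.807065 − 0.215181 = 0.591884
risk-neutral PD = N(−d₂) = N(-0.591884) = 0.276964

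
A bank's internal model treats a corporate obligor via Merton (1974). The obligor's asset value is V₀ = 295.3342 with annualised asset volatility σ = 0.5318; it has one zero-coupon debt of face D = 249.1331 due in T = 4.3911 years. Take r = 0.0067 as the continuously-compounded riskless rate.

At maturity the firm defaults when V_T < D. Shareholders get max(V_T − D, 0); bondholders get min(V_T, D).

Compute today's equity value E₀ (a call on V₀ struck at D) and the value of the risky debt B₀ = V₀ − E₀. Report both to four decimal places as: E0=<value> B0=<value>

d₁ = [ln(V₀/D) + (r + σ²/2)T] / (σ√T)
   = [ln(295.3342/249.1331) + (0.0067 + 0.5·0.5318²)·4.3911] / (0.5318·√4.3911)
   = [0.170120 + 0.650347] / 1.114384 = 0.736251
d₂ = d₁ − σ√T = 0.736251 − 1.114384 = -0.378133
N(d₁) = 0.769211,  N(d₂) = 0.352666,  e^(−rT) = 0.971008
E₀ = V₀·N(d₁) − D·e^(−rT)·N(d₂)
   = 295.3342·0.769211 − 249.1331·0.971008·0.352666 = 141.860844
B₀ = V₀ − E₀ = 295.3342 − 141.860844 = 153.473356

E0=141.8608 B0=153.4734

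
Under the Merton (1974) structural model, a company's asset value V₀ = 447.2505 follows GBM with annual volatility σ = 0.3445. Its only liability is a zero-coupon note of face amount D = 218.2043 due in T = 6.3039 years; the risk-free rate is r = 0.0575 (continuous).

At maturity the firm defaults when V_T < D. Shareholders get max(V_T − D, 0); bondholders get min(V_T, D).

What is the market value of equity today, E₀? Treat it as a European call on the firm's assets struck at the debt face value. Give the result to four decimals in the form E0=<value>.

E0=306.1176

d₁ = [ln(V₀/D) + (r + σ²/2)T] / (σ√T)
   = [ln(447.2505/218.2043) + (0.0575 + 0.5·0.3445²)·6.3039] / (0.3445·√6.3039)
   = [0.717687 + 0.736548] / 0.864956 = 1.681283
d₂ = d₁ − σ√T = 1.681283 − 0.864956 = 0.816327
N(d₁) = 0.953646,  N(d₂) = 0.792844,  e^(−rT) = 0.695952
E₀ = V₀·N(d₁) − D·e^(−rT)·N(d₂)
   = 447.2505·0.953646 − 218.2043·0.695952·0.792844 = 306.117627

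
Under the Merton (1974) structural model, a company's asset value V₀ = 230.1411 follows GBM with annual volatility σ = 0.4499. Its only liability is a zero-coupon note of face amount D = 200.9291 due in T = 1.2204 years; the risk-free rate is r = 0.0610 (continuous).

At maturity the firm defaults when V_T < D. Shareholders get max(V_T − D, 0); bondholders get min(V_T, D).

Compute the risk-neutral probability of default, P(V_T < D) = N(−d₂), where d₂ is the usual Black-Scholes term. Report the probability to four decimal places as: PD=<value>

PD=0.4308

d₁ = [ln(V₀/D) + (r + σ²/2)T] / (σ√T)
   = [ln(230.1411/200.9291) + (0.0610 + 0.5·0.4499²)·1.2204] / (0.4499·√1.2204)
   = [0.135740 + 0.197955] / 0.497012 = 0.671403
d₂ = d₁ − σ√T = 0.671403 − 0.497012 = 0.174391
risk-neutral PD = N(−d₂) = N(-0.174391) = 0.430779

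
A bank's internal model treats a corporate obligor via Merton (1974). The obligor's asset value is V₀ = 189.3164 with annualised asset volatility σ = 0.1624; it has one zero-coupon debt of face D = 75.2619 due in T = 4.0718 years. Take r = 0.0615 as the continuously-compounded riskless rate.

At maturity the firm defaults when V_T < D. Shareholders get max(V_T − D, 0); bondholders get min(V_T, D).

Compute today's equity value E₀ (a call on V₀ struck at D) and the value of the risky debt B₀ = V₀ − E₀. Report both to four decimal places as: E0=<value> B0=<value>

E0=130.7282 B0=58.5882

d₁ = [ln(V₀/D) + (r + σ²/2)T] / (σ√T)
   = [ln(189.3164/75.2619) + (0.0615 + 0.5·0.1624²)·4.0718] / (0.1624·√4.0718)
   = [0.922446 + 0.304110] / 0.327702 = 3.742898
d₂ = d₁ − σ√T = 3.742898 − 0.327702 = 3.415196
N(d₁) = 0.999909,  N(d₂) = 0.999681,  e^(−rT) = 0.778477
E₀ = V₀·N(d₁) − D·e^(−rT)·N(d₂)
   = 189.3164·0.999909 − 75.2619·0.778477·0.999681 = 130.728186
B₀ = V₀ − E₀ = 189.3164 − 130.728186 = 58.588214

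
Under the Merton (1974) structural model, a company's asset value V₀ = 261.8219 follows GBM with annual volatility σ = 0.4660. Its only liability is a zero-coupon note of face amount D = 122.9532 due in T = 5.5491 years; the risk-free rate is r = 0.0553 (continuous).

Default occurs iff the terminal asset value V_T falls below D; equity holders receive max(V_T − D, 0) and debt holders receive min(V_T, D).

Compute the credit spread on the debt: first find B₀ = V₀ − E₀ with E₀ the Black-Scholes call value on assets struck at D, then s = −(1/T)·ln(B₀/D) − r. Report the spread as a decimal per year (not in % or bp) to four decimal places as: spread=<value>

d₁ = [ln(V₀/D) + (r + σ²/2)T] / (σ√T)
   = [ln(261.8219/122.9532) + (0.0553 + 0.5·0.4660²)·5.5491] / (0.4660·√5.5491)
   = [0.755861 + 0.909375] / 1.097734 = 1.516976
d₂ = d₁ − σ√T = 1.516976 − 1.097734 = 0.419242
N(d₁) = 0.935364,  N(d₂) = 0.662480,  e^(−rT) = 0.735750
E₀ = V₀·N(d₁) − D·e^(−rT)·N(d₂)
   = 261.8219·0.935364 − 122.9532·0.735750·0.662480 = 184.968869
B₀ = V₀ − E₀ = 261.8219 − 184.968869 = 76.853031
spread = −(1/T)·ln(B₀/D) − r = −(1/5.5491)·ln(76.853031/122.9532) − 0.0553 = 0.02938200

spread=0.0294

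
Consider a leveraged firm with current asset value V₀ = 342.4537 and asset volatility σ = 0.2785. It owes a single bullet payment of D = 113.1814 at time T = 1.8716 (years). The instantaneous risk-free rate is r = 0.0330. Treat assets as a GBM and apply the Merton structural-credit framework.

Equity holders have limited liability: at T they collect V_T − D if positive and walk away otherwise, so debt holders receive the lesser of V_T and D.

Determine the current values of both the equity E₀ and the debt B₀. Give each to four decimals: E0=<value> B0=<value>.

E0=236.0727 B0=106.3810

d₁ = [ln(V₀/D) + (r + σ²/2)T] / (σ√T)
   = [ln(342.4537/113.1814) + (0.0330 + 0.5·0.2785²)·1.8716] / (0.2785·√1.8716)
   = [1.107145 + 0.134346] / 0.381006 = 3.258454
d₂ = d₁ − σ√T = 3.258454 − 0.381006 = 2.877448
N(d₁) = 0.999440,  N(d₂) = 0.997995,  e^(−rT) = 0.940106
E₀ = V₀·N(d₁) − D·e^(−rT)·N(d₂)
   = 342.4537·0.999440 − 113.1814·0.940106·0.997995 = 236.072680
B₀ = V₀ − E₀ = 342.4537 − 236.072680 = 106.381020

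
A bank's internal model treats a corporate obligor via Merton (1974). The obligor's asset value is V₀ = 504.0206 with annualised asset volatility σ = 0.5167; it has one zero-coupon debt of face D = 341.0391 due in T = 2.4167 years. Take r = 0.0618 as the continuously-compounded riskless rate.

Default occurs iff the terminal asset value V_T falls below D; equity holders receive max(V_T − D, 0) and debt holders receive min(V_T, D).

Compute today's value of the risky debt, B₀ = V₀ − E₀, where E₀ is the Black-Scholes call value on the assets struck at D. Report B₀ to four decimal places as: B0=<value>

d₁ = [ln(V₀/D) + (r + σ²/2)T] / (σ√T)
   = [ln(504.0206/341.0391) + (0.0618 + 0.5·0.5167²)·2.4167] / (0.5167·√2.4167)
   = [0.390620 + 0.471956] / 0.803248 = 1.073860
d₂ = d₁ − σ√T = 1.073860 − 0.803248 = 0.270611
N(d₁) = 0.858557,  N(d₂) = 0.606655,  e^(−rT) = 0.861266
E₀ = V₀·N(d₁) − D·e^(−rT)·N(d₂)
   = 504.0206·0.858557 − 341.0391·0.861266·0.606655 = 254.540577
B₀ = V₀ − E₀ = 504.0206 − 254.540577 = 249.480023

B0=249.4800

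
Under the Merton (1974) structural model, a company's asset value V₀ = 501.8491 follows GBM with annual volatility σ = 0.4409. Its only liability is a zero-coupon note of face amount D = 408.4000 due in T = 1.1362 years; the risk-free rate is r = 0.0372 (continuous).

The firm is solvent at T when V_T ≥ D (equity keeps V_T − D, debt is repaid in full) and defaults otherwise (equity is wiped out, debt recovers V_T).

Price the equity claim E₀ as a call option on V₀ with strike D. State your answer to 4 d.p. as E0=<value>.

E0=149.2017

d₁ = [ln(V₀/D) + (r + σ²/2)T] / (σ√T)
   = [ln(501.8491/408.4000) + (0.0372 + 0.5·0.4409²)·1.1362] / (0.4409·√1.1362)
   = [0.206052 + 0.152701] / 0.469967 = 0.763359
d₂ = d₁ − σ√T = 0.763359 − 0.469967 = 0.293392
N(d₁) = 0.777375,  N(d₂) = 0.615389,  e^(−rT) = 0.958614
E₀ = V₀·N(d₁) − D·e^(−rT)·N(d₂)
   = 501.8491·0.777375 − 408.4000·0.958614·0.615389 = 149.201668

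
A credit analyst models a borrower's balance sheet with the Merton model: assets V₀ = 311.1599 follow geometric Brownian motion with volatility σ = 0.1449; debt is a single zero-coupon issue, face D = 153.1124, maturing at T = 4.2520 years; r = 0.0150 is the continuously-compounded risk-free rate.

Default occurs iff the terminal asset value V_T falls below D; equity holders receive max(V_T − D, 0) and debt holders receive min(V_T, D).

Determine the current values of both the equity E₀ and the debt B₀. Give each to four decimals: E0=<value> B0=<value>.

d₁ = [ln(V₀/D) + (r + σ²/2)T] / (σ√T)
   = [ln(311.1599/153.1124) + (0.0150 + 0.5·0.1449²)·4.2520] / (0.1449·√4.2520)
   = [0.709135 + 0.108418] / 0.298789 = 2.736216
d₂ = d₁ − σ√T = 2.736216 − 0.298789 = 2.437427
N(d₁) = 0.996892,  N(d₂) = 0.992604,  e^(−rT) = 0.938211
E₀ = V₀·N(d₁) − D·e^(−rT)·N(d₂)
   = 311.1599·0.996892 − 153.1124·0.938211·0.992604 = 167.603635
B₀ = V₀ − E₀ = 311.1599 − 167.603635 = 143.556265

E0=167.6036 B0=143.5563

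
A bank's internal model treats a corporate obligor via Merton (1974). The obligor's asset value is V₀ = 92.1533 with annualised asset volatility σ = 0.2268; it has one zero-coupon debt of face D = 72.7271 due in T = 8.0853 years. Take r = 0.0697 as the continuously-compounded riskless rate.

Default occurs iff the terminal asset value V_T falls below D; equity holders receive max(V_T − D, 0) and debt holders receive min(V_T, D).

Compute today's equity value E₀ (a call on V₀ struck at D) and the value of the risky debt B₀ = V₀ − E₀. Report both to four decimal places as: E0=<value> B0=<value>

d₁ = [ln(V₀/D) + (r + σ²/2)T] / (σ√T)
   = [ln(92.1533/72.7271) + (0.0697 + 0.5·0.2268²)·8.0853] / (0.2268·√8.0853)
   = [0.236739 + 0.771492] / 0.644898 = 1.563397
d₂ = d₁ − σ√T = 1.563397 − 0.644898 = 0.918499
N(d₁) = 0.941020,  N(d₂) = 0.820821,  e^(−rT) = 0.569187
E₀ = V₀·N(d₁) − D·e^(−rT)·N(d₂)
   = 92.1533·0.941020 − 72.7271·0.569187·0.820821 = 52.739952
B₀ = V₀ − E₀ = 92.1533 − 52.739952 = 39.413348

E0=52.7400 B0=39.4133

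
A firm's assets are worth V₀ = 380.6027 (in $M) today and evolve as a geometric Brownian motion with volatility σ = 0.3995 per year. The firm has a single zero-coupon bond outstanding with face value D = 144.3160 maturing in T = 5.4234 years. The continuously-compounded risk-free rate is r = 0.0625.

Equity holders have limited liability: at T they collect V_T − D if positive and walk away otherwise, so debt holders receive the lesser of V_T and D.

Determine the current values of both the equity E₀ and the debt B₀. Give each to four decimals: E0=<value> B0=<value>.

E0=283.9370 B0=96.6657

d₁ = [ln(V₀/D) + (r + σ²/2)T] / (σ√T)
   = [ln(380.6027/144.3160) + (0.0625 + 0.5·0.3995²)·5.4234] / (0.3995·√5.4234)
   = [0.969751 + 0.771750] / 0.930363 = 1.871851
d₂ = d₁ − σ√T = 1.871851 − 0.930363 = 0.941487
N(d₁) = 0.969386,  N(d₂) = 0.826772,  e^(−rT) = 0.712509
E₀ = V₀·N(d₁) − D·e^(−rT)·N(d₂)
   = 380.6027·0.969386 − 144.3160·0.712509·0.826772 = 283.936978
B₀ = V₀ − E₀ = 380.6027 − 283.936978 = 96.665722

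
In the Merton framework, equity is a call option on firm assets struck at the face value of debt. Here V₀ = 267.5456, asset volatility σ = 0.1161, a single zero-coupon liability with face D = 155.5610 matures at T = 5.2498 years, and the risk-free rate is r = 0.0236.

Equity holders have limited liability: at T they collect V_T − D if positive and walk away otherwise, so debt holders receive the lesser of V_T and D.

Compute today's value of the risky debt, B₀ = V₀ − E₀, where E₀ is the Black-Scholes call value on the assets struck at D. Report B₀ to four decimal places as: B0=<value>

B0=137.3337

d₁ = [ln(V₀/D) + (r + σ²/2)T] / (σ√T)
   = [ln(267.5456/155.5610) + (0.0236 + 0.5·0.1161²)·5.2498] / (0.1161·√5.2498)
   = [0.542252 + 0.159277] / 0.266013 = 2.637193
d₂ = d₁ − σ√T = 2.637193 − 0.266013 = 2.371180
N(d₁) = 0.995820,  N(d₂) = 0.991134,  e^(−rT) = 0.883472
E₀ = V₀·N(d₁) − D·e^(−rT)·N(d₂)
   = 267.5456·0.995820 − 155.5610·0.883472·0.991134 = 130.211928
B₀ = V₀ − E₀ = 267.5456 − 130.211928 = 137.333672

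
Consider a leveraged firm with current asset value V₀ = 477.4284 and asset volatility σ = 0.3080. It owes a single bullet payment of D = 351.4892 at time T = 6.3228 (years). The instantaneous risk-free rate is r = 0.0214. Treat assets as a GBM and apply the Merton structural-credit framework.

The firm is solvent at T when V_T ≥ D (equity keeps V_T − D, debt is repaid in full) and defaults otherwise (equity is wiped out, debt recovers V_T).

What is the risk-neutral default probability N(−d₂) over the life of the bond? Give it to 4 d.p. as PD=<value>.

PD=0.4274

d₁ = [ln(V₀/D) + (r + σ²/2)T] / (σ√T)
   = [ln(477.4284/351.4892) + (0.0214 + 0.5·0.3080²)·6.3228] / (0.3080·√6.3228)
   = [0.306235 + 0.435211] / 0.774471 = 0.957358
d₂ = d₁ − σ√T = 0.957358 − 0.774471 = 0.182886
risk-neutral PD = N(−d₂) = N(-0.182886) = 0.427444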